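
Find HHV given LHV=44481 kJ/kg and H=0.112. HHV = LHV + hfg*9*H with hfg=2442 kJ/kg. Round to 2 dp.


HHV = LHV + hfg * 9 * H
Water addition = 2442 * 9 * 0.112 = 2461.536 kJ/kg
HHV = 44481 + 2461.536 = 46942.54 kJ/kg


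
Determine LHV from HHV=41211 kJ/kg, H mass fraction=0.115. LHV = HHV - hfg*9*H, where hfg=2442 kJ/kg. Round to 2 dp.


LHV = HHV - hfg * 9 * H
Water correction = 2442 * 9 * 0.115 = 2527.470 kJ/kg
LHV = 41211 - 2527.470 = 38683.53 kJ/kg


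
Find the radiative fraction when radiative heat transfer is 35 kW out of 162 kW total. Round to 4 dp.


f_rad = Q_rad / Q_total
f_rad = 35 / 162 = 0.2160


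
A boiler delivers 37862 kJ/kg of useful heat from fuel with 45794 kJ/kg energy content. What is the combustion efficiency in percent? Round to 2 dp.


Efficiency = (Q_useful / Q_fuel) * 100
Efficiency = (37862 / 45794) * 100
Efficiency = 0.8268 * 100 = 82.68%


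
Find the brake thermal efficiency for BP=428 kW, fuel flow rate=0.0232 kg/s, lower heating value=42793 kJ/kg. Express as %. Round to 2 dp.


eta_BTE = (BP / (mf * LHV)) * 100
Denominator = 0.0232 * 42793 = 992.7976 kW
eta_BTE = (428 / 992.7976) * 100 = 43.11%


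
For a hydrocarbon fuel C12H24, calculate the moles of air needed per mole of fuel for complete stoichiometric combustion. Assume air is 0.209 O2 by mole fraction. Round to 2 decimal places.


Balanced combustion: C12H24 + 18 O2 -> 12 CO2 + 12 H2O
O2 needed = C + H/4 = 12 + 24/4 = 18.00 moles
Air moles = O2 / 0.209 = 18.00 / 0.209 = 86.12 moles air


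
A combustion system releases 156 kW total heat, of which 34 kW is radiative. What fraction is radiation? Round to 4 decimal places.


f_rad = Q_rad / Q_total
f_rad = 34 / 156 = 0.2179


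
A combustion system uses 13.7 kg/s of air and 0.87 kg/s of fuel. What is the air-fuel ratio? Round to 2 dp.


AFR = m_air / m_fuel
AFR = 13.7 / 0.87 = 15.75


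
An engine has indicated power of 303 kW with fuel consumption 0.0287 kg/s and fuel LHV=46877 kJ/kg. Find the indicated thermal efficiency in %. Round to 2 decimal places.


eta_ith = (IP / (mf * LHV)) * 100
Denominator = 0.0287 * 46877 = 1345.3699 kW
eta_ith = (303 / 1345.3699) * 100 = 22.52%


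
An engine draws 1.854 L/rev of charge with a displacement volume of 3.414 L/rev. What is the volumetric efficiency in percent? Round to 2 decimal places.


eta_v = (V_actual / V_disp) * 100
Ratio = 1.854 / 3.414 = 0.5431
eta_v = 0.5431 * 100 = 54.31%


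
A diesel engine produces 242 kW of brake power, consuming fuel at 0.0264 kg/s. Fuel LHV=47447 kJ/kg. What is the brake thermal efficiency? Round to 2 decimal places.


eta_BTE = (BP / (mf * LHV)) * 100
Denominator = 0.0264 * 47447 = 1252.6008 kW
eta_BTE = (242 / 1252.6008) * 100 = 19.32%


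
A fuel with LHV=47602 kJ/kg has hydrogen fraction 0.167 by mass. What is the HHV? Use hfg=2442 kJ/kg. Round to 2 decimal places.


HHV = LHV + hfg * 9 * H
Water addition = 2442 * 9 * 0.167 = 3670.326 kJ/kg
HHV = 47602 + 3670.326 = 51272.33 kJ/kg


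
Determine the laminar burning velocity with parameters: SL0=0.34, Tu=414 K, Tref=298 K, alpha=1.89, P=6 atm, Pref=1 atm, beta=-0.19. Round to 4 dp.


SL = SL0 * (Tu/Tref)^alpha * (P/Pref)^beta
T ratio = 414/298 = 1.38926174
(T ratio)^alpha = 1.38926174^1.89 = 1.861495
(P/Pref)^beta = 6^(-0.19) = 0.711461
SL = 0.34 * 1.861495 * 0.711461 = 0.4503 m/s


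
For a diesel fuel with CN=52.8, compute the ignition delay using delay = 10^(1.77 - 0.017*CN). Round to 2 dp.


delay = 10^(1.77 - 0.017*CN)
Exponent = 1.77 - 0.017*52.8 = 0.8724
delay = 10^0.8724 = 7.45 ms


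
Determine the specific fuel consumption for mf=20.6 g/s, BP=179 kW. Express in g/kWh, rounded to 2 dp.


SFC = (mf / BP) * 3600
Rate = 20.6 / 179 = 0.115084 g/(s*kW)
SFC = 0.115084 * 3600 = 414.30 g/kWh


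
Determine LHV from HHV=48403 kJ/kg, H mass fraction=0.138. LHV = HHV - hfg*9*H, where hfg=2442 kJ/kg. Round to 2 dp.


LHV = HHV - hfg * 9 * H
Water correction = 2442 * 9 * 0.138 = 3032.964 kJ/kg
LHV = 48403 - 3032.964 = 45370.04 kJ/kg


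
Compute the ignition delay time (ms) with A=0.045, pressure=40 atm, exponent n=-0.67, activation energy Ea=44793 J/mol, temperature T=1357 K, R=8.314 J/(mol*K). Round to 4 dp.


tau = A * P^n * exp(Ea/(R*T))
P^n = 40^(-0.67) = 0.08445392
Ea/(R*T) = 44793/(8.314*1357) = 3.970272
exp(Ea/(R*T)) = 52.998955
tau = 0.045 * 0.08445392 * 52.998955 = 0.2014 ms


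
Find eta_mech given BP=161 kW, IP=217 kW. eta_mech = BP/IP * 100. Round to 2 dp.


eta_mech = (BP / IP) * 100
Ratio = 161 / 217 = 0.7419
eta_mech = 0.7419 * 100 = 74.19%


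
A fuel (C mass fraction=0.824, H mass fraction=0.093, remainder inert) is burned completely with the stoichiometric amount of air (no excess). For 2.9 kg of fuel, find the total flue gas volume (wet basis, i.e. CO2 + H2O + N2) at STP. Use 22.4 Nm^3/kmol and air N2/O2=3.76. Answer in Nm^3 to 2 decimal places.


Per kg fuel: CO2 = (C/12 kmol)*22.4 = (0.824/12)*22.4 = 1.53813 Nm^3
Per kg fuel: H2O = (H/2 kmol)*22.4 = (0.093/2)*22.4 = 1.04160 Nm^3
O2 needed per kg fuel = C/12 + H/4 = 0.824/12 + 0.093/4 = 0.09191667 kmol
Per kg fuel: N2 = O2*3.76*22.4 = 0.09191667*3.76*22.4 = 7.74159 Nm^3
Total per kg = 1.53813 + 1.04160 + 7.74159 = 10.32132 Nm^3
Total = 10.32132 * 2.9 = 29.93 Nm^3


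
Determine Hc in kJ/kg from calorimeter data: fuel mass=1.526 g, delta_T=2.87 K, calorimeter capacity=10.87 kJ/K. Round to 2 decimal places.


Hc = C_cal * delta_T / m_fuel
Q_released = 10.87 * 2.87 = 31.1969 kJ
m_fuel = 1.526 g = 1.526/1000 kg = 0.001526 kg
Hc = 31.1969 / 0.001526 = 20443.58 kJ/kg


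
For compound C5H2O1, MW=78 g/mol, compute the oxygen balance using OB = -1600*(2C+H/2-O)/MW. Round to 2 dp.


OB = -1600 * (2C + H/2 - O) / MW
Inner = 2*5 + 2/2 - 1 = 10.00
OB = -1600 * 10.00 / 78 = -205.13%


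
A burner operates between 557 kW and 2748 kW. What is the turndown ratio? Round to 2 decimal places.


TDR = Q_max / Q_min
TDR = 2748 / 557 = 4.93


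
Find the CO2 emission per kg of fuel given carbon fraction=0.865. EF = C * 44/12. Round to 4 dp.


EF = C_frac * (M_CO2 / M_C)
EF = 0.865 * (44/12)
EF = 0.865 * 3.666667 = 3.1717 kg_CO2/kg_fuel


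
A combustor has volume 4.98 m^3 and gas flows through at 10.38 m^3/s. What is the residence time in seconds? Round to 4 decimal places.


tau = V / Q_flow
tau = 4.98 / 10.38 = 0.4798 s


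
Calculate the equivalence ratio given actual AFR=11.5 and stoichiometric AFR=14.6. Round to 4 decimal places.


phi = AFR_stoich / AFR_actual
phi = 14.6 / 11.5 = 1.2696


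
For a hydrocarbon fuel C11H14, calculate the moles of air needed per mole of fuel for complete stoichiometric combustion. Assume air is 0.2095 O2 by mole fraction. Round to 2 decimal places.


Balanced combustion: C11H14 + 14.5 O2 -> 11 CO2 + 7 H2O
O2 needed = C + H/4 = 11 + 14/4 = 14.50 moles
Air moles = O2 / 0.2095 = 14.50 / 0.2095 = 69.21 moles air


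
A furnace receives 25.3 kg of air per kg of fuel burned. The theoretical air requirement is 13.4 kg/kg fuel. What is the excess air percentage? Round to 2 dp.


Excess air = actual - stoichiometric = 25.3 - 13.4 = 11.90 kg/kg fuel
Excess air % = (excess / stoich) * 100 = (11.90 / 13.4) * 100 = 88.81%


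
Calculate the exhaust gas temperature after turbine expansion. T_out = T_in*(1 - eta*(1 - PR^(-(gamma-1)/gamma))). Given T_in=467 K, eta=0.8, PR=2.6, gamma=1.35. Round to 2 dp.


T_out = T_in * (1 - eta * (1 - PR^(-(gamma-1)/gamma)))
Exponent = -(1.35-1)/1.35 = -0.25925926
PR^exp = 2.6^(-0.25925926) = 0.78057442
Factor = 1 - 0.8*(1 - 0.78057442) = 0.82445954
T_out = 467 * 0.82445954 = 385.02 K


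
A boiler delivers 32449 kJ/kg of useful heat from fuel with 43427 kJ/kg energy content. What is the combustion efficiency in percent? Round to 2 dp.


Efficiency = (Q_useful / Q_fuel) * 100
Efficiency = (32449 / 43427) * 100
Efficiency = 0.7472 * 100 = 74.72%


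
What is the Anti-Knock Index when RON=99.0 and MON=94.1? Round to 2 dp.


AKI = (RON + MON) / 2
AKI = (99.0 + 94.1) / 2
AKI = 193.1 / 2 = 96.55


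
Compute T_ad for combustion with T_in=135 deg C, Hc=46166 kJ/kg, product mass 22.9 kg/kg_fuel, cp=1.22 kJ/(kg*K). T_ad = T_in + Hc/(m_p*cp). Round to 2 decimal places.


T_ad = T_in + Hc / (m_p * cp)
Denominator = 22.9 * 1.22 = 27.9380
Temperature rise = 46166 / 27.9380 = 1652.44 K
T_ad = 135 + 1652.44 = 1787.44 deg C


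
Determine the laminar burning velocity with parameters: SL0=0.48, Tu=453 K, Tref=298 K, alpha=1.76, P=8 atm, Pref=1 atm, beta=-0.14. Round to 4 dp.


SL = SL0 * (Tu/Tref)^alpha * (P/Pref)^beta
T ratio = 453/298 = 1.52013423
(T ratio)^alpha = 1.52013423^1.76 = 2.089836
(P/Pref)^beta = 8^(-0.14) = 0.747425
SL = 0.48 * 2.089836 * 0.747425 = 0.7498 m/s


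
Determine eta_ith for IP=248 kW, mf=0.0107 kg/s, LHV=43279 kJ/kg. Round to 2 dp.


eta_ith = (IP / (mf * LHV)) * 100
Denominator = 0.0107 * 43279 = 463.0853 kW
eta_ith = (248 / 463.0853) * 100 = 53.55%


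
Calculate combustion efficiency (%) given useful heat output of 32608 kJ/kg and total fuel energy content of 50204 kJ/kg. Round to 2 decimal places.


Efficiency = (Q_useful / Q_fuel) * 100
Efficiency = (32608 / 50204) * 100
Efficiency = 0.6495 * 100 = 64.95%


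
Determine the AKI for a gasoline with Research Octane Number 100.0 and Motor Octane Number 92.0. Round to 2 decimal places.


AKI = (RON + MON) / 2
AKI = (100.0 + 92.0) / 2
AKI = 192.0 / 2 = 96.00


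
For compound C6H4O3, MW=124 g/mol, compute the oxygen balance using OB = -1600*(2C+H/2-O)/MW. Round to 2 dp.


OB = -1600 * (2C + H/2 - O) / MW
Inner = 2*6 + 4/2 - 3 = 11.00
OB = -1600 * 11.00 / 124 = -141.94%


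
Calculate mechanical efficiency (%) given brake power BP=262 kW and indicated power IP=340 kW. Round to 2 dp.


eta_mech = (BP / IP) * 100
Ratio = 262 / 340 = 0.7706
eta_mech = 0.7706 * 100 = 77.06%


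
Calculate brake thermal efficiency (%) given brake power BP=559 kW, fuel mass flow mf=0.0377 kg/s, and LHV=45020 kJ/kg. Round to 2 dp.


eta_BTE = (BP / (mf * LHV)) * 100
Denominator = 0.0377 * 45020 = 1697.2540 kW
eta_BTE = (559 / 1697.2540) * 100 = 32.94%


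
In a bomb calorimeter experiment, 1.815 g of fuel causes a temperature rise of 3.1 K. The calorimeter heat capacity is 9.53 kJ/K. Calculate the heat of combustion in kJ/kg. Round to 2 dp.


Hc = C_cal * delta_T / m_fuel
Q_released = 9.53 * 3.1 = 29.5430 kJ
m_fuel = 1.815 g = 1.815/1000 kg = 0.001815 kg
Hc = 29.5430 / 0.001815 = 16277.13 kJ/kg


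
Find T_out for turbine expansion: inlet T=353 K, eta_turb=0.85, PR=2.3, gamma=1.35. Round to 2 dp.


T_out = T_in * (1 - eta * (1 - PR^(-(gamma-1)/gamma)))
Exponent = -(1.35-1)/1.35 = -0.25925926
PR^exp = 2.3^(-0.25925926) = 0.80578413
Factor = 1 - 0.85*(1 - 0.80578413) = 0.83491651
T_out = 353 * 0.83491651 = 294.73 K


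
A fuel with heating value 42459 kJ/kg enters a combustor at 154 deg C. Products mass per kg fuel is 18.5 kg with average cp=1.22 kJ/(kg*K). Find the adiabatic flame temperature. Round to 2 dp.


T_ad = T_in + Hc / (m_p * cp)
Denominator = 18.5 * 1.22 = 22.5700
Temperature rise = 42459 / 22.5700 = 1881.21 K
T_ad = 154 + 1881.21 = 2035.21 deg C


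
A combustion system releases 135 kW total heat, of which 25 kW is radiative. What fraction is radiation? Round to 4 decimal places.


f_rad = Q_rad / Q_total
f_rad = 25 / 135 = 0.1852


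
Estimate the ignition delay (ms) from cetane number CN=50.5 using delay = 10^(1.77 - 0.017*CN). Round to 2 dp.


delay = 10^(1.77 - 0.017*CN)
Exponent = 1.77 - 0.017*50.5 = 0.9115
delay = 10^0.9115 = 8.16 ms


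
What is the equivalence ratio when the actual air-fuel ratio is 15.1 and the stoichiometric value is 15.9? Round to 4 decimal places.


phi = AFR_stoich / AFR_actual
phi = 15.9 / 15.1 = 1.0530


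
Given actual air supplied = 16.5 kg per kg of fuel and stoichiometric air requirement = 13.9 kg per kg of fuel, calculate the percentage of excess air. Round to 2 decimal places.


Excess air = actual - stoichiometric = 16.5 - 13.9 = 2.60 kg/kg fuel
Excess air % = (excess / stoich) * 100 = (2.60 / 13.9) * 100 = 18.71%


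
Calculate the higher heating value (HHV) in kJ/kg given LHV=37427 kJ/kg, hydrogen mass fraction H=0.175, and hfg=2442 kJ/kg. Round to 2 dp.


HHV = LHV + hfg * 9 * H
Water addition = 2442 * 9 * 0.175 = 3846.150 kJ/kg
HHV = 37427 + 3846.150 = 41273.15 kJ/kg


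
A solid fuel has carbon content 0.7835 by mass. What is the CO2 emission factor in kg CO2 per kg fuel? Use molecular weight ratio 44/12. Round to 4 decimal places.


EF = C_frac * (M_CO2 / M_C)
EF = 0.7835 * (44/12)
EF = 0.7835 * 3.666667 = 2.8728 kg_CO2/kg_fuel


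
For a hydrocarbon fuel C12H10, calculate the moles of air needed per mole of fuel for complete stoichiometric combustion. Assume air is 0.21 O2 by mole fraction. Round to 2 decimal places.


Balanced combustion: C12H10 + 14.5 O2 -> 12 CO2 + 5 H2O
O2 needed = C + H/4 = 12 + 10/4 = 14.50 moles
Air moles = O2 / 0.21 = 14.50 / 0.21 = 69.05 moles air


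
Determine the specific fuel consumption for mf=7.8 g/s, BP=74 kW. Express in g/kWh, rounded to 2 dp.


SFC = (mf / BP) * 3600
Rate = 7.8 / 74 = 0.105405 g/(s*kW)
SFC = 0.105405 * 3600 = 379.46 g/kWh


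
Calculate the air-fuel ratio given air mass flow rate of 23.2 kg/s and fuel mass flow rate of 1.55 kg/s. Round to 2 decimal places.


AFR = m_air / m_fuel
AFR = 23.2 / 1.55 = 14.97


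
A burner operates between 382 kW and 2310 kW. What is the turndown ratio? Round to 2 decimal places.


TDR = Q_max / Q_min
TDR = 2310 / 382 = 6.05


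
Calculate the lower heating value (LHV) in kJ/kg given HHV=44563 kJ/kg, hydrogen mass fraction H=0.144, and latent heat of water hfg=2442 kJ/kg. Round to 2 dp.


LHV = HHV - hfg * 9 * H
Water correction = 2442 * 9 * 0.144 = 3164.832 kJ/kg
LHV = 44563 - 3164.832 = 41398.17 kJ/kg


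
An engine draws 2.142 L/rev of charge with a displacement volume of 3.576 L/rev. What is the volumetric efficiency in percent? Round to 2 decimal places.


eta_v = (V_actual / V_disp) * 100
Ratio = 2.142 / 3.576 = 0.5990
eta_v = 0.5990 * 100 = 59.90%


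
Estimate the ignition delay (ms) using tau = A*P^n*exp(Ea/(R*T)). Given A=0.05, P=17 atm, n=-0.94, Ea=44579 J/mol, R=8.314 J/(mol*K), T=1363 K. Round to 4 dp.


tau = A * P^n * exp(Ea/(R*T))
P^n = 17^(-0.94) = 0.06972331
Ea/(R*T) = 44579/(8.314*1363) = 3.933910
exp(Ea/(R*T)) = 51.106426
tau = 0.05 * 0.06972331 * 51.106426 = 0.1782 ms


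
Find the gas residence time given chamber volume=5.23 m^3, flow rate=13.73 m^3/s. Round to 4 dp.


tau = V / Q_flow
tau = 5.23 / 13.73 = 0.3809 s


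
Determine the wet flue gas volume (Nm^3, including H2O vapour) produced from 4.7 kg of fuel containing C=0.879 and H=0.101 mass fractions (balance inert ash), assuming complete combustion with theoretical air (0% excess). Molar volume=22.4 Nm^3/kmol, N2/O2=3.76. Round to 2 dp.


Per kg fuel: CO2 = (C/12 kmol)*22.4 = (0.879/12)*22.4 = 1.64080 Nm^3
Per kg fuel: H2O = (H/2 kmol)*22.4 = (0.101/2)*22.4 = 1.13120 Nm^3
O2 needed per kg fuel = C/12 + H/4 = 0.879/12 + 0.101/4 = 0.09850000 kmol
Per kg fuel: N2 = O2*3.76*22.4 = 0.09850000*3.76*22.4 = 8.29606 Nm^3
Total per kg = 1.64080 + 1.13120 + 8.29606 = 11.06806 Nm^3
Total = 11.06806 * 4.7 = 52.02 Nm^3


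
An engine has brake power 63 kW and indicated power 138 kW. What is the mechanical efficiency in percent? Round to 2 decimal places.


eta_mech = (BP / IP) * 100
Ratio = 63 / 138 = 0.4565
eta_mech = 0.4565 * 100 = 45.65%


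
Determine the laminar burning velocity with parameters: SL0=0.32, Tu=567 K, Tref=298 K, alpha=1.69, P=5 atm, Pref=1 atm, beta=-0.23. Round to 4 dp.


SL = SL0 * (Tu/Tref)^alpha * (P/Pref)^beta
T ratio = 567/298 = 1.90268456
(T ratio)^alpha = 1.90268456^1.69 = 2.965718
(P/Pref)^beta = 5^(-0.23) = 0.690616
SL = 0.32 * 2.965718 * 0.690616 = 0.6554 m/s


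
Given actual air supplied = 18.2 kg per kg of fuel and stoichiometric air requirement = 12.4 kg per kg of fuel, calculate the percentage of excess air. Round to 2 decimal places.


Excess air = actual - stoichiometric = 18.2 - 12.4 = 5.80 kg/kg fuel
Excess air % = (excess / stoich) * 100 = (5.80 / 12.4) * 100 = 46.77%


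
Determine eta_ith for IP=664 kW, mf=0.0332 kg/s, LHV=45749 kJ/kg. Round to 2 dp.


eta_ith = (IP / (mf * LHV)) * 100
Denominator = 0.0332 * 45749 = 1518.8668 kW
eta_ith = (664 / 1518.8668) * 100 = 43.72%


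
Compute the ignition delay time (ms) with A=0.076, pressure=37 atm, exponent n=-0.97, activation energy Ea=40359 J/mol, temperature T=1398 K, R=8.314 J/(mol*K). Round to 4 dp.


tau = A * P^n * exp(Ea/(R*T))
P^n = 37^(-0.97) = 0.03011926
Ea/(R*T) = 40359/(8.314*1398) = 3.472348
exp(Ea/(R*T)) = 32.212278
tau = 0.076 * 0.03011926 * 32.212278 = 0.0737 ms


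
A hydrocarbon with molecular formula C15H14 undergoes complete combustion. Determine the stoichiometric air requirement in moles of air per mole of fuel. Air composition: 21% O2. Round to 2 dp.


Balanced combustion: C15H14 + 18.5 O2 -> 15 CO2 + 7 H2O
O2 needed = C + H/4 = 15 + 14/4 = 18.50 moles
Air moles = O2 / 0.21 = 18.50 / 0.21 = 88.10 moles air


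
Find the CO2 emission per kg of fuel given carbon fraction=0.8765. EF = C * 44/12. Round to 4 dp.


EF = C_frac * (M_CO2 / M_C)
EF = 0.8765 * (44/12)
EF = 0.8765 * 3.666667 = 3.2138 kg_CO2/kg_fuel


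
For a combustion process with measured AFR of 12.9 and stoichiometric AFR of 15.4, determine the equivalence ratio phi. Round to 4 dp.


phi = AFR_stoich / AFR_actual
phi = 15.4 / 12.9 = 1.1938


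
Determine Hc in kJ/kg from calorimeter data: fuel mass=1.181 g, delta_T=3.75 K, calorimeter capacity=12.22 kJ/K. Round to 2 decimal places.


Hc = C_cal * delta_T / m_fuel
Q_released = 12.22 * 3.75 = 45.8250 kJ
m_fuel = 1.181 g = 1.181/1000 kg = 0.001181 kg
Hc = 45.8250 / 0.001181 = 38801.86 kJ/kg


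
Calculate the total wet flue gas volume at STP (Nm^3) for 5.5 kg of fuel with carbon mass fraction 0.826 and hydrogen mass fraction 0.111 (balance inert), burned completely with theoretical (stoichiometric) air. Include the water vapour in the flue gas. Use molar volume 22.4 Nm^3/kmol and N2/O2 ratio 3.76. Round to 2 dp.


Per kg fuel: CO2 = (C/12 kmol)*22.4 = (0.826/12)*22.4 = 1.54187 Nm^3
Per kg fuel: H2O = (H/2 kmol)*22.4 = (0.111/2)*22.4 = 1.24320 Nm^3
O2 needed per kg fuel = C/12 + H/4 = 0.826/12 + 0.111/4 = 0.09658333 kmol
Per kg fuel: N2 = O2*3.76*22.4 = 0.09658333*3.76*22.4 = 8.13463 Nm^3
Total per kg = 1.54187 + 1.24320 + 8.13463 = 10.91970 Nm^3
Total = 10.91970 * 5.5 = 60.06 Nm^3


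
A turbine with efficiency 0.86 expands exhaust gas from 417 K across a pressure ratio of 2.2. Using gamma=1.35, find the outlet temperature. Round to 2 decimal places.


T_out = T_in * (1 - eta * (1 - PR^(-(gamma-1)/gamma)))
Exponent = -(1.35-1)/1.35 = -0.25925926
PR^exp = 2.2^(-0.25925926) = 0.81512413
Factor = 1 - 0.86*(1 - 0.81512413) = 0.84100675
T_out = 417 * 0.84100675 = 350.70 K


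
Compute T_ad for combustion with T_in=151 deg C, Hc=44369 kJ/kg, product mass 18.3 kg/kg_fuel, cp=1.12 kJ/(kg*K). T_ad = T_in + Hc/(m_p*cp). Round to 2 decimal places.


T_ad = T_in + Hc / (m_p * cp)
Denominator = 18.3 * 1.12 = 20.4960
Temperature rise = 44369 / 20.4960 = 2164.76 K
T_ad = 151 + 2164.76 = 2315.76 deg C


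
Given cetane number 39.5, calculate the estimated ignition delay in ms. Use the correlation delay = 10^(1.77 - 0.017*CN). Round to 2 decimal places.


delay = 10^(1.77 - 0.017*CN)
Exponent = 1.77 - 0.017*39.5 = 1.0985
delay = 10^1.0985 = 12.55 ms


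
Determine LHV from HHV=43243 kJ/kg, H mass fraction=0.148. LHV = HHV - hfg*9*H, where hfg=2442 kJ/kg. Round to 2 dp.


LHV = HHV - hfg * 9 * H
Water correction = 2442 * 9 * 0.148 = 3252.744 kJ/kg
LHV = 43243 - 3252.744 = 39990.26 kJ/kg


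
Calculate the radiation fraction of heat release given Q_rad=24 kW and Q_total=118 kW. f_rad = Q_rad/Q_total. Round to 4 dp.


f_rad = Q_rad / Q_total
f_rad = 24 / 118 = 0.2034


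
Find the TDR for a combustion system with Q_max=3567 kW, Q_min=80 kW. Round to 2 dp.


TDR = Q_max / Q_min
TDR = 3567 / 80 = 44.59


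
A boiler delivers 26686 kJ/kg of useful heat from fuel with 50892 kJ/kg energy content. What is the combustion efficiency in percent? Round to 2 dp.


Efficiency = (Q_useful / Q_fuel) * 100
Efficiency = (26686 / 50892) * 100
Efficiency = 0.5244 * 100 = 52.44%


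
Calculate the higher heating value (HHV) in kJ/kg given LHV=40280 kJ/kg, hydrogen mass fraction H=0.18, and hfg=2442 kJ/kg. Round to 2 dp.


HHV = LHV + hfg * 9 * H
Water addition = 2442 * 9 * 0.18 = 3956.040 kJ/kg
HHV = 40280 + 3956.040 = 44236.04 kJ/kg


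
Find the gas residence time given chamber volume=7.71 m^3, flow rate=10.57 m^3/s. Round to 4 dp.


tau = V / Q_flow
tau = 7.71 / 10.57 = 0.7294 s


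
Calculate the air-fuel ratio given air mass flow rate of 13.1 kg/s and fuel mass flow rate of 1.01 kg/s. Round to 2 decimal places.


AFR = m_air / m_fuel
AFR = 13.1 / 1.01 = 12.97


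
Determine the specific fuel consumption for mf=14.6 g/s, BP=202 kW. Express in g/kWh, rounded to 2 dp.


SFC = (mf / BP) * 3600
Rate = 14.6 / 202 = 0.072277 g/(s*kW)
SFC = 0.072277 * 3600 = 260.20 g/kWh


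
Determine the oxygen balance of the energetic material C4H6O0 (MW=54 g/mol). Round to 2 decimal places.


OB = -1600 * (2C + H/2 - O) / MW
Inner = 2*4 + 6/2 - 0 = 11.00
OB = -1600 * 11.00 / 54 = -325.93%


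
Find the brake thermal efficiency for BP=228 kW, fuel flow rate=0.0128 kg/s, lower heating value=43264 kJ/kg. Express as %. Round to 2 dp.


eta_BTE = (BP / (mf * LHV)) * 100
Denominator = 0.0128 * 43264 = 553.7792 kW
eta_BTE = (228 / 553.7792) * 100 = 41.17%


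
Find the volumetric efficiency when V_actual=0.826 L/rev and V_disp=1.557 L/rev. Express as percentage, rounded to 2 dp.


eta_v = (V_actual / V_disp) * 100
Ratio = 0.826 / 1.557 = 0.5305
eta_v = 0.5305 * 100 = 53.05%


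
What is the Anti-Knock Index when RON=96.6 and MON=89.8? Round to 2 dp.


AKI = (RON + MON) / 2
AKI = (96.6 + 89.8) / 2
AKI = 186.4 / 2 = 93.20


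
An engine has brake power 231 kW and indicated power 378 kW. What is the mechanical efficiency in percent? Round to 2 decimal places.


eta_mech = (BP / IP) * 100
Ratio = 231 / 378 = 0.6111
eta_mech = 0.6111 * 100 = 61.11%


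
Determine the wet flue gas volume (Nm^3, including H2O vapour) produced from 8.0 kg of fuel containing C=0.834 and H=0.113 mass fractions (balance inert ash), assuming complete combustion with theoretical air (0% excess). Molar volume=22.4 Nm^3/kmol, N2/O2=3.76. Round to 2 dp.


Per kg fuel: CO2 = (C/12 kmol)*22.4 = (0.834/12)*22.4 = 1.55680 Nm^3
Per kg fuel: H2O = (H/2 kmol)*22.4 = (0.113/2)*22.4 = 1.26560 Nm^3
O2 needed per kg fuel = C/12 + H/4 = 0.834/12 + 0.113/4 = 0.09775000 kmol
Per kg fuel: N2 = O2*3.76*22.4 = 0.09775000*3.76*22.4 = 8.23290 Nm^3
Total per kg = 1.55680 + 1.26560 + 8.23290 = 11.05530 Nm^3
Total = 11.05530 * 8.0 = 88.44 Nm^3


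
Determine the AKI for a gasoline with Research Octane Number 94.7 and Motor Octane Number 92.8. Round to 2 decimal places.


AKI = (RON + MON) / 2
AKI = (94.7 + 92.8) / 2
AKI = 187.5 / 2 = 93.75


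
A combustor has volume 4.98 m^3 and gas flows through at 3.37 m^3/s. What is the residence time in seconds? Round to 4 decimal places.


tau = V / Q_flow
tau = 4.98 / 3.37 = 1.4777 s


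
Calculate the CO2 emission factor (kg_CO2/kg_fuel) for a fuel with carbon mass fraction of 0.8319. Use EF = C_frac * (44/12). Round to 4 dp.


EF = C_frac * (M_CO2 / M_C)
EF = 0.8319 * (44/12)
EF = 0.8319 * 3.666667 = 3.0503 kg_CO2/kg_fuel


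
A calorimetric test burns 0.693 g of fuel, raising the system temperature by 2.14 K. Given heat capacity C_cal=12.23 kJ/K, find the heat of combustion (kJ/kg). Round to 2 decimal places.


Hc = C_cal * delta_T / m_fuel
Q_released = 12.23 * 2.14 = 26.1722 kJ
m_fuel = 0.693 g = 0.693/1000 kg = 0.000693 kg
Hc = 26.1722 / 0.000693 = 37766.52 kJ/kg


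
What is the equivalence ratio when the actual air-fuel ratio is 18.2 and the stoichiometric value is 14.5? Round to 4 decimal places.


phi = AFR_stoich / AFR_actual
phi = 14.5 / 18.2 = 0.7967


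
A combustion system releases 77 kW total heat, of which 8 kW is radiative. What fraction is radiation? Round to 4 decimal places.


f_rad = Q_rad / Q_total
f_rad = 8 / 77 = 0.1039


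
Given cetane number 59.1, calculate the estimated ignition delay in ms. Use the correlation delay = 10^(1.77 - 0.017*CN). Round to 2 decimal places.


delay = 10^(1.77 - 0.017*CN)
Exponent = 1.77 - 0.017*59.1 = 0.7653
delay = 10^0.7653 = 5.83 ms


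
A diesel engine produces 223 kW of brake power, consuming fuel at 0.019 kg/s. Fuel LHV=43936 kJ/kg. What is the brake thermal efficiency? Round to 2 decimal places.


eta_BTE = (BP / (mf * LHV)) * 100
Denominator = 0.019 * 43936 = 834.7840 kW
eta_BTE = (223 / 834.7840) * 100 = 26.71%


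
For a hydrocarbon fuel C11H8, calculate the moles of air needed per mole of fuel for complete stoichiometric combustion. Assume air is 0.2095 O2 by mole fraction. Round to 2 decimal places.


Balanced combustion: C11H8 + 13 O2 -> 11 CO2 + 4 H2O
O2 needed = C + H/4 = 11 + 8/4 = 13.00 moles
Air moles = O2 / 0.2095 = 13.00 / 0.2095 = 62.05 moles air


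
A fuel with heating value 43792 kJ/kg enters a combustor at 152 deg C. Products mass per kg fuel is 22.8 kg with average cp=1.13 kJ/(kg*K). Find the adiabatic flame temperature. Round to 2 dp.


T_ad = T_in + Hc / (m_p * cp)
Denominator = 22.8 * 1.13 = 25.7640
Temperature rise = 43792 / 25.7640 = 1699.74 K
T_ad = 152 + 1699.74 = 1851.74 deg C


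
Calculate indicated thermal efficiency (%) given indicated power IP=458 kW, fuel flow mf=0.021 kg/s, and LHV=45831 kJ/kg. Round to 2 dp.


eta_ith = (IP / (mf * LHV)) * 100
Denominator = 0.021 * 45831 = 962.4510 kW
eta_ith = (458 / 962.4510) * 100 = 47.59%


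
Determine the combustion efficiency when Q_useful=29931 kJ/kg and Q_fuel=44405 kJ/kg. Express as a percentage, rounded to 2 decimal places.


Efficiency = (Q_useful / Q_fuel) * 100
Efficiency = (29931 / 44405) * 100
Efficiency = 0.6740 * 100 = 67.40%


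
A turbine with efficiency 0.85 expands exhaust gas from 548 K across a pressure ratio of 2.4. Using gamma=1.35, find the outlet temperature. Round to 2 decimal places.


T_out = T_in * (1 - eta * (1 - PR^(-(gamma-1)/gamma)))
Exponent = -(1.35-1)/1.35 = -0.25925926
PR^exp = 2.4^(-0.25925926) = 0.79694200
Factor = 1 - 0.85*(1 - 0.79694200) = 0.82740070
T_out = 548 * 0.82740070 = 453.42 K


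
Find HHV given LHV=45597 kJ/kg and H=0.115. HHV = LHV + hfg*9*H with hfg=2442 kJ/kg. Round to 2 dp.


HHV = LHV + hfg * 9 * H
Water addition = 2442 * 9 * 0.115 = 2527.470 kJ/kg
HHV = 45597 + 2527.470 = 48124.47 kJ/kg


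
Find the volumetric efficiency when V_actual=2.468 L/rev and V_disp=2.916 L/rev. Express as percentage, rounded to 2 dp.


eta_v = (V_actual / V_disp) * 100
Ratio = 2.468 / 2.916 = 0.8464
eta_v = 0.8464 * 100 = 84.64%


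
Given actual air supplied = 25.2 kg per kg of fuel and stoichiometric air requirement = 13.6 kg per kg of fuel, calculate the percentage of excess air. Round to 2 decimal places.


Excess air = actual - stoichiometric = 25.2 - 13.6 = 11.60 kg/kg fuel
Excess air % = (excess / stoich) * 100 = (11.60 / 13.6) * 100 = 85.29%


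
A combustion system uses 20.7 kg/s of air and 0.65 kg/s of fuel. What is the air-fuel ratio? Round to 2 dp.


AFR = m_air / m_fuel
AFR = 20.7 / 0.65 = 31.85


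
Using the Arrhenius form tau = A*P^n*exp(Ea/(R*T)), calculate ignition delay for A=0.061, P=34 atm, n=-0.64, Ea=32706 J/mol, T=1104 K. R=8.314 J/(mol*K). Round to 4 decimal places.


tau = A * P^n * exp(Ea/(R*T))
P^n = 34^(-0.64) = 0.10467754
Ea/(R*T) = 32706/(8.314*1104) = 3.563267
exp(Ea/(R*T)) = 35.278255
tau = 0.061 * 0.10467754 * 35.278255 = 0.2253 ms


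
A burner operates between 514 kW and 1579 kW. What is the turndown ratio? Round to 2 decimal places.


TDR = Q_max / Q_min
TDR = 1579 / 514 = 3.07


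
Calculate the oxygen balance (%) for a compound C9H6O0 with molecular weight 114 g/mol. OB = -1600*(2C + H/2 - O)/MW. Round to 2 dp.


OB = -1600 * (2C + H/2 - O) / MW
Inner = 2*9 + 6/2 - 0 = 21.00
OB = -1600 * 21.00 / 114 = -294.74%


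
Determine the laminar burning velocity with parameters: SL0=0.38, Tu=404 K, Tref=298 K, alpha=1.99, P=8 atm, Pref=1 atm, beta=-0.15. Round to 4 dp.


SL = SL0 * (Tu/Tref)^alpha * (P/Pref)^beta
T ratio = 404/298 = 1.35570470
(T ratio)^alpha = 1.35570470^1.99 = 1.832351
(P/Pref)^beta = 8^(-0.15) = 0.732043
SL = 0.38 * 1.832351 * 0.732043 = 0.5097 m/s


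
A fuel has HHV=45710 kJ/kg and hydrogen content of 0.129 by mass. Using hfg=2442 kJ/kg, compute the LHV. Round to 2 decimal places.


LHV = HHV - hfg * 9 * H
Water correction = 2442 * 9 * 0.129 = 2835.162 kJ/kg
LHV = 45710 - 2835.162 = 42874.84 kJ/kg


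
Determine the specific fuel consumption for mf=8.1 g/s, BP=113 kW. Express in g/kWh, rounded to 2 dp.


SFC = (mf / BP) * 3600
Rate = 8.1 / 113 = 0.071681 g/(s*kW)
SFC = 0.071681 * 3600 = 258.05 g/kWh


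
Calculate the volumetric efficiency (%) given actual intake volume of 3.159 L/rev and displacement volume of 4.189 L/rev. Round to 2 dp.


eta_v = (V_actual / V_disp) * 100
Ratio = 3.159 / 4.189 = 0.7541
eta_v = 0.7541 * 100 = 75.41%


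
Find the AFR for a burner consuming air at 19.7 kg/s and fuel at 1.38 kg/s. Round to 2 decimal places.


AFR = m_air / m_fuel
AFR = 19.7 / 1.38 = 14.28


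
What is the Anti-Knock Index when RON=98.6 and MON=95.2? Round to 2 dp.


AKI = (RON + MON) / 2
AKI = (98.6 + 95.2) / 2
AKI = 193.8 / 2 = 96.90


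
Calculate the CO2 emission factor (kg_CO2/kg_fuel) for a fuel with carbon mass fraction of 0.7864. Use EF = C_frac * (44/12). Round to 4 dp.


EF = C_frac * (M_CO2 / M_C)
EF = 0.7864 * (44/12)
EF = 0.7864 * 3.666667 = 2.8835 kg_CO2/kg_fuel


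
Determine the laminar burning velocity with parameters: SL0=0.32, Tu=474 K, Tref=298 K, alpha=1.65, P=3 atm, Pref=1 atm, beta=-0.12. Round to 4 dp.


SL = SL0 * (Tu/Tref)^alpha * (P/Pref)^beta
T ratio = 474/298 = 1.59060403
(T ratio)^alpha = 1.59060403^1.65 = 2.150688
(P/Pref)^beta = 3^(-0.12) = 0.876487
SL = 0.32 * 2.150688 * 0.876487 = 0.6032 m/s


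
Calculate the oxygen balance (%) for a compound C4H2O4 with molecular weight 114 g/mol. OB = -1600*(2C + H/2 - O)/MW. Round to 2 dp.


OB = -1600 * (2C + H/2 - O) / MW
Inner = 2*4 + 2/2 - 4 = 5.00
OB = -1600 * 5.00 / 114 = -70.18%


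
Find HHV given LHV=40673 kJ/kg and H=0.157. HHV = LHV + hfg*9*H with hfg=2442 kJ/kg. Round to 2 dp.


HHV = LHV + hfg * 9 * H
Water addition = 2442 * 9 * 0.157 = 3450.546 kJ/kg
HHV = 40673 + 3450.546 = 44123.55 kJ/kg


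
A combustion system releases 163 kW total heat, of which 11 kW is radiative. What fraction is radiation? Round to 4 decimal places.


f_rad = Q_rad / Q_total
f_rad = 11 / 163 = 0.0675


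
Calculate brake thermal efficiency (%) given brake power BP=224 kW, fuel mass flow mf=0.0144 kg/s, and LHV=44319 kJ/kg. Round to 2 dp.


eta_BTE = (BP / (mf * LHV)) * 100
Denominator = 0.0144 * 44319 = 638.1936 kW
eta_BTE = (224 / 638.1936) * 100 = 35.10%


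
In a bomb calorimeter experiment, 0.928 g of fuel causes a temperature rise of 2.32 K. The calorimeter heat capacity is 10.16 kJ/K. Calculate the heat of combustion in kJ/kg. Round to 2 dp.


Hc = C_cal * delta_T / m_fuel
Q_released = 10.16 * 2.32 = 23.5712 kJ
m_fuel = 0.928 g = 0.928/1000 kg = 0.000928 kg
Hc = 23.5712 / 0.000928 = 25400.00 kJ/kg


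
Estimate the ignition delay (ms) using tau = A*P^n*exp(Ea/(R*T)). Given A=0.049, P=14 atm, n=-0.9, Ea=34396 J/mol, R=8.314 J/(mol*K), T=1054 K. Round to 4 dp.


tau = A * P^n * exp(Ea/(R*T))
P^n = 14^(-0.9) = 0.09300039
Ea/(R*T) = 34396/(8.314*1054) = 3.925160
exp(Ea/(R*T)) = 50.661158
tau = 0.049 * 0.09300039 * 50.661158 = 0.2309 ms


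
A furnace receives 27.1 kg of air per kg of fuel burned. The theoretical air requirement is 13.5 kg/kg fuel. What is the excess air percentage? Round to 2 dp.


Excess air = actual - stoichiometric = 27.1 - 13.5 = 13.60 kg/kg fuel
Excess air % = (excess / stoich) * 100 = (13.60 / 13.5) * 100 = 100.74%


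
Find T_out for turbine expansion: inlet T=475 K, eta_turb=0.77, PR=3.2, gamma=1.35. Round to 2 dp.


T_out = T_in * (1 - eta * (1 - PR^(-(gamma-1)/gamma)))
Exponent = -(1.35-1)/1.35 = -0.25925926
PR^exp = 3.2^(-0.25925926) = 0.73966521
Factor = 1 - 0.77*(1 - 0.73966521) = 0.79954221
T_out = 475 * 0.79954221 = 379.78 K


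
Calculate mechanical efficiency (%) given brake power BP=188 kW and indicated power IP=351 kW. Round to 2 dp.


eta_mech = (BP / IP) * 100
Ratio = 188 / 351 = 0.5356
eta_mech = 0.5356 * 100 = 53.56%


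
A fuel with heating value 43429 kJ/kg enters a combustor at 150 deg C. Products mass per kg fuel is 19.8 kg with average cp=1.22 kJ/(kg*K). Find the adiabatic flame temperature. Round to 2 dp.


T_ad = T_in + Hc / (m_p * cp)
Denominator = 19.8 * 1.22 = 24.1560
Temperature rise = 43429 / 24.1560 = 1797.86 K
T_ad = 150 + 1797.86 = 1947.86 deg C


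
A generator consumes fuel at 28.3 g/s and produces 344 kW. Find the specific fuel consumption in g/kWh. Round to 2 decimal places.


SFC = (mf / BP) * 3600
Rate = 28.3 / 344 = 0.082267 g/(s*kW)
SFC = 0.082267 * 3600 = 296.16 g/kWh


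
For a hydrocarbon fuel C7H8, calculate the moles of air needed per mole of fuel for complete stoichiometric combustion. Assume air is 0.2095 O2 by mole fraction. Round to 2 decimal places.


Balanced combustion: C7H8 + 9 O2 -> 7 CO2 + 4 H2O
O2 needed = C + H/4 = 7 + 8/4 = 9.00 moles
Air moles = O2 / 0.2095 = 9.00 / 0.2095 = 42.96 moles air


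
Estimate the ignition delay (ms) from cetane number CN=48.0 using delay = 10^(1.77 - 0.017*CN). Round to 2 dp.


delay = 10^(1.77 - 0.017*CN)
Exponent = 1.77 - 0.017*48.0 = 0.9540
delay = 10^0.9540 = 8.99 ms


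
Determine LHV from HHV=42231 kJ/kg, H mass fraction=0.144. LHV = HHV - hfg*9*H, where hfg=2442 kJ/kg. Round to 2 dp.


LHV = HHV - hfg * 9 * H
Water correction = 2442 * 9 * 0.144 = 3164.832 kJ/kg
LHV = 42231 - 3164.832 = 39066.17 kJ/kg


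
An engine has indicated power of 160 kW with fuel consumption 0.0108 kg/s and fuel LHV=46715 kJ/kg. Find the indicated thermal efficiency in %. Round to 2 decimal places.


eta_ith = (IP / (mf * LHV)) * 100
Denominator = 0.0108 * 46715 = 504.5220 kW
eta_ith = (160 / 504.5220) * 100 = 31.71%


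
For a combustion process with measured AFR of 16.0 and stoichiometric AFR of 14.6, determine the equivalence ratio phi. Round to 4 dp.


phi = AFR_stoich / AFR_actual
phi = 14.6 / 16.0 = 0.9125


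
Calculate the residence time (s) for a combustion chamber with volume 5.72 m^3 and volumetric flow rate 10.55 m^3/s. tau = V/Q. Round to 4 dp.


tau = V / Q_flow
tau = 5.72 / 10.55 = 0.5422 s


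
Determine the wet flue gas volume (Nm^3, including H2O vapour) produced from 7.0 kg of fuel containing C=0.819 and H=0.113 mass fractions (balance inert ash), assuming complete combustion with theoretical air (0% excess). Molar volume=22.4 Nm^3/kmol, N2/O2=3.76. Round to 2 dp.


Per kg fuel: CO2 = (C/12 kmol)*22.4 = (0.819/12)*22.4 = 1.52880 Nm^3
Per kg fuel: H2O = (H/2 kmol)*22.4 = (0.113/2)*22.4 = 1.26560 Nm^3
O2 needed per kg fuel = C/12 + H/4 = 0.819/12 + 0.113/4 = 0.09650000 kmol
Per kg fuel: N2 = O2*3.76*22.4 = 0.09650000*3.76*22.4 = 8.12762 Nm^3
Total per kg = 1.52880 + 1.26560 + 8.12762 = 10.92202 Nm^3
Total = 10.92202 * 7.0 = 76.45 Nm^3


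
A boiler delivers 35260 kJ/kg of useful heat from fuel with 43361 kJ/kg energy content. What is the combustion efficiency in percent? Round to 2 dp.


Efficiency = (Q_useful / Q_fuel) * 100
Efficiency = (35260 / 43361) * 100
Efficiency = 0.8132 * 100 = 81.32%


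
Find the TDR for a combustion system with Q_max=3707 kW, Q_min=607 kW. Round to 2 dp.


TDR = Q_max / Q_min
TDR = 3707 / 607 = 6.11


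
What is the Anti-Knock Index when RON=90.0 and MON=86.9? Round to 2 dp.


AKI = (RON + MON) / 2
AKI = (90.0 + 86.9) / 2
AKI = 176.9 / 2 = 88.45


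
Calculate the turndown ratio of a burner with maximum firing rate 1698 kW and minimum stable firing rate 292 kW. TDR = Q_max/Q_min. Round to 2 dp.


TDR = Q_max / Q_min
TDR = 1698 / 292 = 5.82


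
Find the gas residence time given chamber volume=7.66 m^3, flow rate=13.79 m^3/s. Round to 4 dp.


tau = V / Q_flow
tau = 7.66 / 13.79 = 0.5555 s


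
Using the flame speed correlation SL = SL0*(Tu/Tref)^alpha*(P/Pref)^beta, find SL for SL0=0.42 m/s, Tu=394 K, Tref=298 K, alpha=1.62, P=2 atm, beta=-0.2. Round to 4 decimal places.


SL = SL0 * (Tu/Tref)^alpha * (P/Pref)^beta
T ratio = 394/298 = 1.32214765
(T ratio)^alpha = 1.32214765^1.62 = 1.572076
(P/Pref)^beta = 2^(-0.2) = 0.870551
SL = 0.42 * 1.572076 * 0.870551 = 0.5748 m/s


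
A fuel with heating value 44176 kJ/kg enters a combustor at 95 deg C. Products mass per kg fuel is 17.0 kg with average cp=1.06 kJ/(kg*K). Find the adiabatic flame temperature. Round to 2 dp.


T_ad = T_in + Hc / (m_p * cp)
Denominator = 17.0 * 1.06 = 18.0200
Temperature rise = 44176 / 18.0200 = 2451.50 K
T_ad = 95 + 2451.50 = 2546.50 deg C


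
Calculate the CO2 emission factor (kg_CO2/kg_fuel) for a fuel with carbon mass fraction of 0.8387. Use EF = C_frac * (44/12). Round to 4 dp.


EF = C_frac * (M_CO2 / M_C)
EF = 0.8387 * (44/12)
EF = 0.8387 * 3.666667 = 3.0752 kg_CO2/kg_fuel


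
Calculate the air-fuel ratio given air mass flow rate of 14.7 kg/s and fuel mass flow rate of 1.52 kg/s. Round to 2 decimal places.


AFR = m_air / m_fuel
AFR = 14.7 / 1.52 = 9.67


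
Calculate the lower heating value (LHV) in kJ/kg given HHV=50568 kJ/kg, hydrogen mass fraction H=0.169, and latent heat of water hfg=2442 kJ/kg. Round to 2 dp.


LHV = HHV - hfg * 9 * H
Water correction = 2442 * 9 * 0.169 = 3714.282 kJ/kg
LHV = 50568 - 3714.282 = 46853.72 kJ/kg


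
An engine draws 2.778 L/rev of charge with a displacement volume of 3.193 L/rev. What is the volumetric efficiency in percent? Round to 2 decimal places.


eta_v = (V_actual / V_disp) * 100
Ratio = 2.778 / 3.193 = 0.8700
eta_v = 0.8700 * 100 = 87.00%


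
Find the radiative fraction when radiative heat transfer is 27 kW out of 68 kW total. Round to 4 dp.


f_rad = Q_rad / Q_total
f_rad = 27 / 68 = 0.3971


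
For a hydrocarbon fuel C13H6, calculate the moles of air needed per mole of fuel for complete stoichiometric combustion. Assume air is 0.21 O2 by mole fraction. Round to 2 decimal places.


Balanced combustion: C13H6 + 14.5 O2 -> 13 CO2 + 3 H2O
O2 needed = C + H/4 = 13 + 6/4 = 14.50 moles
Air moles = O2 / 0.21 = 14.50 / 0.21 = 69.05 moles air


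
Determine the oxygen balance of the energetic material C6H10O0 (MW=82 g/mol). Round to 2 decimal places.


OB = -1600 * (2C + H/2 - O) / MW
Inner = 2*6 + 10/2 - 0 = 17.00
OB = -1600 * 17.00 / 82 = -331.71%


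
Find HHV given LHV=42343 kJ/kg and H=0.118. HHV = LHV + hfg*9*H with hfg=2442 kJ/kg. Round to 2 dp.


HHV = LHV + hfg * 9 * H
Water addition = 2442 * 9 * 0.118 = 2593.404 kJ/kg
HHV = 42343 + 2593.404 = 44936.40 kJ/kg


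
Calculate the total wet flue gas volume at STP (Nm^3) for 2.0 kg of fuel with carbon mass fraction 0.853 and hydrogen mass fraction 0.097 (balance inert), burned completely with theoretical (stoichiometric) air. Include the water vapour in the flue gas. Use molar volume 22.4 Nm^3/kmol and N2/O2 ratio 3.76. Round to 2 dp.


Per kg fuel: CO2 = (C/12 kmol)*22.4 = (0.853/12)*22.4 = 1.59227 Nm^3
Per kg fuel: H2O = (H/2 kmol)*22.4 = (0.097/2)*22.4 = 1.08640 Nm^3
O2 needed per kg fuel = C/12 + H/4 = 0.853/12 + 0.097/4 = 0.09533333 kmol
Per kg fuel: N2 = O2*3.76*22.4 = 0.09533333*3.76*22.4 = 8.02935 Nm^3
Total per kg = 1.59227 + 1.08640 + 8.02935 = 10.70802 Nm^3
Total = 10.70802 * 2.0 = 21.42 Nm^3
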